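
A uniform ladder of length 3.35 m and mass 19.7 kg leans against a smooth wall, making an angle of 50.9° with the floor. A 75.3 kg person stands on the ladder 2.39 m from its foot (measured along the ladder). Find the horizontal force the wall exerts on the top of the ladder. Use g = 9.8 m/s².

Choose the foot of the ladder as the axis so the floor normal and friction both act there and drop out.
Ladder weight 19.7×9.8 = 193.1 N acts at 1.675 m along the ladder; its horizontal arm is 1.675·cos50.9° = 1.056 m → τ = 203.9 N·m clockwise.
Person: 75.3×9.8 = 737.9 N at 2.39 m → arm 1.507 m → τ = 1112 N·m clockwise.
Wall normal N acts horizontally at the top; its moment arm is the height L sinθ = 3.35·sin50.9° = 2.6 m, counterclockwise.
Στ = 0 ⇒ N × 2.6 = 1316 ⇒ N = 506 N.

N_wall ≈ 506 N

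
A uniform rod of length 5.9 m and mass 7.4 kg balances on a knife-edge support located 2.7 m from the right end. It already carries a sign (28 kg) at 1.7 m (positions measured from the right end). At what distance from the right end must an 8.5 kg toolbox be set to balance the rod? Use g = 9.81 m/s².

Choose the knife-edge support (at 2.7 m from the right end) as the axis so the support reaction has zero arm there.
Beam weight: 7.4 × 9.81 = 72.59 N down at 2.95 m → arm 0.25 m, τ = 72.59 × 0.25 = 18.15 N·m counterclockwise.
Sign: 28 × 9.81 = 274.7 N down at 1.7 m → arm 1 m, τ = 274.7 × 1 = 274.7 N·m clockwise.
Net moment of existing loads = 256.6 N·m clockwise.
The toolbox weighs 8.5 × 9.81 = 83.39 N and must supply an equal counterclockwise moment, so its lever arm about the knife-edge support is 256.6 / 83.39 = 3.08 m.
That puts it at 2.7 + 3.08 = 5.78 m from the right end.

x ≈ 5.78 m from the right end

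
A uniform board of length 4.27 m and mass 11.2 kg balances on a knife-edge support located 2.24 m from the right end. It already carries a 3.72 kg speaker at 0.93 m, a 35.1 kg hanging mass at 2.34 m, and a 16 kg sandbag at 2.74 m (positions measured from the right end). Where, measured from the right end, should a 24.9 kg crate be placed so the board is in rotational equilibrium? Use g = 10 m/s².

x ≈ 2.02 m from the right end

Take moments about the knife-edge support (at 2.24 m from the right end).
Beam weight: 11.2 × 10 = 112 N down at 2.135 m → arm 0.105 m, τ = 112 × 0.105 = 11.76 N·m clockwise.
Speaker: 3.72 × 10 = 37.2 N down at 0.93 m → arm 1.31 m, τ = 37.2 × 1.31 = 48.73 N·m clockwise.
Hanging mass: 35.1 × 10 = 351 N down at 2.34 m → arm 0.1 m, τ = 351 × 0.1 = 35.1 N·m counterclockwise.
Sandbag: 16 × 10 = 160 N down at 2.74 m → arm 0.5 m, τ = 160 × 0.5 = 80 N·m counterclockwise.
Net moment of existing loads = 54.61 N·m counterclockwise.
The crate weighs 24.9 × 10 = 249 N and must supply an equal clockwise moment, so its lever arm about the knife-edge support is 54.61 / 249 = 0.219 m.
That puts it at 2.24 − 0.219 = 2.02 m from the right end.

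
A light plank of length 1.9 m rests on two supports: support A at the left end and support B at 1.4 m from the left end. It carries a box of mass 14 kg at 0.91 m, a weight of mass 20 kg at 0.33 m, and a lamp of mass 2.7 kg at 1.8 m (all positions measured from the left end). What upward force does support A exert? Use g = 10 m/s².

R_A ≈ 194 N

About support B:
Box: 14 × 10 = 140 N down at 0.91 m → arm 0.49 m, τ = 140 × 0.49 = 68.6 N·m counterclockwise.
Weight: 20 × 10 = 200 N down at 0.33 m → arm 1.07 m, τ = 200 × 1.07 = 214 N·m counterclockwise.
Lamp: 2.7 × 10 = 27 N down at 1.8 m → arm 0.4 m, τ = 27 × 0.4 = 10.8 N·m clockwise.
Net load moment about support B = 271.8 N·m counterclockwise.
Reaction R at support A is upward at 0 m, arm 1.4 m → moment R × 1.4 clockwise.
Στ = 0 ⇒ R × 1.4 = 271.8 ⇒ R = 194 N.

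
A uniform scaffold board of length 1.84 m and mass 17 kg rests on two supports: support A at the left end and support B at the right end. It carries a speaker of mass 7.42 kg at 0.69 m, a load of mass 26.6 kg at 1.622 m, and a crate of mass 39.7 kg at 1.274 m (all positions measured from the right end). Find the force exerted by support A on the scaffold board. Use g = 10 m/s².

Choose support B as the axis so its reaction then has zero moment arm.
Beam weight: 17 × 10 = 170 N down at 0.92 m → arm 0.92 m, τ = 170 × 0.92 = 156.4 N·m counterclockwise.
Speaker: 7.42 × 10 = 74.2 N down at 0.69 m → arm 0.69 m, τ = 74.2 × 0.69 = 51.2 N·m counterclockwise.
Load: 26.6 × 10 = 266 N down at 1.622 m → arm 1.622 m, τ = 266 × 1.622 = 431.5 N·m counterclockwise.
Crate: 39.7 × 10 = 397 N down at 1.274 m → arm 1.274 m, τ = 397 × 1.274 = 505.8 N·m counterclockwise.
Net load moment about support B = 1145 N·m counterclockwise.
Reaction R at support A is upward at 1.84 m, arm 1.84 m → moment R × 1.84 clockwise.
For rotational equilibrium, R × 1.84 = 1145, so R = 622 N.

R_A ≈ 622 N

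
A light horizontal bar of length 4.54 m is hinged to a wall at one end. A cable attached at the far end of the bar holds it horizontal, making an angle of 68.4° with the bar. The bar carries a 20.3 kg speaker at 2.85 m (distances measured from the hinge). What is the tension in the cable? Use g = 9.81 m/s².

About the hinge:
Speaker: 20.3 × 9.81 = 199.1 N down at 2.85 m → arm 2.85 m, τ = 199.1 × 2.85 = 567.4 N·m clockwise.
Total clockwise load moment = 567.4 N·m.
The cable tension T acts at 4.54 m; only its component perpendicular to the bar, T sinθ, produces torque. sin 68.4° = 0.9298.
Setting net torque to zero: T × 4.54 × 0.9298 = 567.4 → T = 567.4 / 4.221 = 134 N.

T ≈ 134 N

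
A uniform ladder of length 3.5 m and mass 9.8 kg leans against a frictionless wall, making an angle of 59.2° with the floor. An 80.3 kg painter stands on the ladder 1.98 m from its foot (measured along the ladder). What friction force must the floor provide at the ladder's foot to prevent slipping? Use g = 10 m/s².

Take moments about the foot of the ladder.
Ladder weight 9.8×10 = 98 N acts at 1.75 m along the ladder; its horizontal arm is 1.75·cos59.2° = 0.8961 m → τ = 87.82 N·m clockwise.
Painter: 80.3×10 = 803 N at 1.98 m → arm 1.014 m → τ = 814.2 N·m clockwise.
Wall normal N acts horizontally at the top; its moment arm is the height L sinθ = 3.5·sin59.2° = 3.006 m, counterclockwise.
Στ = 0 ⇒ N × 3.006 = 902 ⇒ N = 300 N.
ΣFx = 0: friction at the foot balances the wall's push, so f = N_wall = 300 N.

f ≈ 300 N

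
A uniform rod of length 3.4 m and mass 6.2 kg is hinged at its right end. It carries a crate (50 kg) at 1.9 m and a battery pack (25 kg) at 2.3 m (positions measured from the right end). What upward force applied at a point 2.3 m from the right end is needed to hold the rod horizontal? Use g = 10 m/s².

F ≈ 709 N

Take moments about the right end.
Beam weight: 6.2 × 10 = 62 N down at 1.7 m → arm 1.7 m, τ = 62 × 1.7 = 105.4 N·m counterclockwise.
Crate: 50 × 10 = 500 N down at 1.9 m → arm 1.9 m, τ = 500 × 1.9 = 950 N·m counterclockwise.
Battery pack: 25 × 10 = 250 N down at 2.3 m → arm 2.3 m, τ = 250 × 2.3 = 575 N·m counterclockwise.
Net moment of the loads = 1630 N·m counterclockwise.
The upward force F acts at a point 2.3 m from the right end, arm 2.3 m, giving F × 2.3 clockwise.
Στ = 0 ⇒ F × 2.3 = 1630 ⇒ F = 1630 / 2.3 = 709 N.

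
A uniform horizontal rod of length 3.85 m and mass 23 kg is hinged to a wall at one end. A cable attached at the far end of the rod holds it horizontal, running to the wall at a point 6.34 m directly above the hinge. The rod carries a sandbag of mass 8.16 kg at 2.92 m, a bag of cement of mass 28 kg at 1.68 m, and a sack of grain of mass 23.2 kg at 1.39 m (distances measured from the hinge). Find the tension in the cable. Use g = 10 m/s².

Taking torques about the hinge:
Beam weight: 23 × 10 = 230 N down at 1.925 m → arm 1.925 m, τ = 230 × 1.925 = 442.8 N·m clockwise.
Sandbag: 8.16 × 10 = 81.6 N down at 2.92 m → arm 2.92 m, τ = 81.6 × 2.92 = 238.3 N·m clockwise.
Bag of cement: 28 × 10 = 280 N down at 1.68 m → arm 1.68 m, τ = 280 × 1.68 = 470.4 N·m clockwise.
Sack of grain: 23.2 × 10 = 232 N down at 1.39 m → arm 1.39 m, τ = 232 × 1.39 = 322.5 N·m clockwise.
Total clockwise load moment = 1474 N·m.
The cable tension T acts at 3.85 m; only its component perpendicular to the rod, T sinθ, produces torque. sinθ = h/√(h²+d²) = 6.34/√(6.34²+3.85²) = 0.8547.
Setting net torque to zero: T × 3.85 × 0.8547 = 1474 → T = 1474 / 3.291 = 448 N.

T ≈ 448 N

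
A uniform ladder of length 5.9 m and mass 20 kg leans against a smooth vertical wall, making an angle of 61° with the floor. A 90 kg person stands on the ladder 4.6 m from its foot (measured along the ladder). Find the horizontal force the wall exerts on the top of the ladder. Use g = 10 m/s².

Taking torques about the foot of the ladder:
Ladder weight 20×10 = 200 N acts at 2.95 m along the ladder; its horizontal arm is 2.95·cos61° = 1.43 m → τ = 286 N·m clockwise.
Person: 90×10 = 900 N at 4.6 m → arm 2.23 m → τ = 2007 N·m clockwise.
Wall normal N acts horizontally at the top; its moment arm is the height L sinθ = 5.9·sin61° = 5.16 m, counterclockwise.
For rotational equilibrium, N × 5.16 = 2293, so N = 444 N.

N_wall ≈ 444 N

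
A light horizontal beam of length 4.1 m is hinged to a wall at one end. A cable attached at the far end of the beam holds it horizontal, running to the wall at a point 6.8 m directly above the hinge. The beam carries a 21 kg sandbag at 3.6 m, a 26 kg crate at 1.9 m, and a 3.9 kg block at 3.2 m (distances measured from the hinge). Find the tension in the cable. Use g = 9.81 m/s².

T ≈ 384 N

Choose the hinge as the axis so the unknown hinge reaction has zero arm there.
Sandbag: 21 × 9.81 = 206 N down at 3.6 m → arm 3.6 m, τ = 206 × 3.6 = 741.6 N·m clockwise.
Crate: 26 × 9.81 = 255.1 N down at 1.9 m → arm 1.9 m, τ = 255.1 × 1.9 = 484.7 N·m clockwise.
Block: 3.9 × 9.81 = 38.26 N down at 3.2 m → arm 3.2 m, τ = 38.26 × 3.2 = 122.4 N·m clockwise.
Total clockwise load moment = 1349 N·m.
The cable tension T acts at 4.1 m; only its component perpendicular to the beam, T sinθ, produces torque. sinθ = h/√(h²+d²) = 6.8/√(6.8²+4.1²) = 0.8564.
Setting net torque to zero: T × 4.1 × 0.8564 = 1349 → T = 1349 / 3.511 = 384 N.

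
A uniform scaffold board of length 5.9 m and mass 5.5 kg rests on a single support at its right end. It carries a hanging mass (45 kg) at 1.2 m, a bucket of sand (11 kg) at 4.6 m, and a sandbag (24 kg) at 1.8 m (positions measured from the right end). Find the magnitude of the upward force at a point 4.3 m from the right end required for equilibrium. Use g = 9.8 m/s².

Taking torques about the right end:
Beam weight: 5.5 × 9.8 = 53.9 N down at 2.95 m → arm 2.95 m, τ = 53.9 × 2.95 = 159 N·m counterclockwise.
Hanging mass: 45 × 9.8 = 441 N down at 1.2 m → arm 1.2 m, τ = 441 × 1.2 = 529.2 N·m counterclockwise.
Bucket of sand: 11 × 9.8 = 107.8 N down at 4.6 m → arm 4.6 m, τ = 107.8 × 4.6 = 495.9 N·m counterclockwise.
Sandbag: 24 × 9.8 = 235.2 N down at 1.8 m → arm 1.8 m, τ = 235.2 × 1.8 = 423.4 N·m counterclockwise.
Net moment of the loads = 1608 N·m counterclockwise.
The upward force F acts at a point 4.3 m from the right end, arm 4.3 m, giving F × 4.3 clockwise.
For rotational equilibrium, F × 4.3 = 1608, so F = 1608 / 4.3 = 374 N.

F ≈ 374 N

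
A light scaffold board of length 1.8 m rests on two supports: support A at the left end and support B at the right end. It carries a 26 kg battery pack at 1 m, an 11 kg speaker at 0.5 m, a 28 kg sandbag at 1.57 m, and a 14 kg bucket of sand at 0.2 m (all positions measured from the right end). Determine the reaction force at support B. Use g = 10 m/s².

Taking torques about support A:
Battery pack: 26 × 10 = 260 N down at 1 m → arm 0.8 m, τ = 260 × 0.8 = 208 N·m clockwise.
Speaker: 11 × 10 = 110 N down at 0.5 m → arm 1.3 m, τ = 110 × 1.3 = 143 N·m clockwise.
Sandbag: 28 × 10 = 280 N down at 1.57 m → arm 0.23 m, τ = 280 × 0.23 = 64.4 N·m clockwise.
Bucket of sand: 14 × 10 = 140 N down at 0.2 m → arm 1.6 m, τ = 140 × 1.6 = 224 N·m clockwise.
Net load moment about support A = 639.4 N·m clockwise.
Reaction R at support B is upward at 0 m, arm 1.8 m → moment R × 1.8 counterclockwise.
Balancing moments: R × 1.8 = 639.4, giving R = 355 N.

R_B ≈ 355 N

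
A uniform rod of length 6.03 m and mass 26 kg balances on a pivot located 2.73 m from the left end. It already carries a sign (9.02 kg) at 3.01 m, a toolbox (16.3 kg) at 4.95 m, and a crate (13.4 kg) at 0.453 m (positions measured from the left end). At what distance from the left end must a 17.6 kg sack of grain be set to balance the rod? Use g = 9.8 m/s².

About the pivot (at 2.73 m from the left end):
Beam weight: 26 × 9.8 = 254.8 N down at 3.015 m → arm 0.285 m, τ = 254.8 × 0.285 = 72.62 N·m clockwise.
Sign: 9.02 × 9.8 = 88.4 N down at 3.01 m → arm 0.28 m, τ = 88.4 × 0.28 = 24.75 N·m clockwise.
Toolbox: 16.3 × 9.8 = 159.7 N down at 4.95 m → arm 2.22 m, τ = 159.7 × 2.22 = 354.5 N·m clockwise.
Crate: 13.4 × 9.8 = 131.3 N down at 0.453 m → arm 2.277 m, τ = 131.3 × 2.277 = 299 N·m counterclockwise.
Net moment of existing loads = 152.9 N·m clockwise.
The sack of grain weighs 17.6 × 9.8 = 172.5 N and must supply an equal counterclockwise moment, so its lever arm about the pivot is 152.9 / 172.5 = 0.886 m.
That puts it at 2.73 − 0.886 = 1.84 m from the left end.

x ≈ 1.84 m from the left end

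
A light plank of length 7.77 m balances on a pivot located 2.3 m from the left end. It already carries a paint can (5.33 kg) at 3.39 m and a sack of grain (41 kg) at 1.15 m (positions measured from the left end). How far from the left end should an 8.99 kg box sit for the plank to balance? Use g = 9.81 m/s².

x ≈ 6.9 m from the left end

Choose the pivot (at 2.3 m from the left end) as the axis so the support reaction has zero arm there.
Paint can: 5.33 × 9.81 = 52.29 N down at 3.39 m → arm 1.09 m, τ = 52.29 × 1.09 = 57 N·m clockwise.
Sack of grain: 41 × 9.81 = 402.2 N down at 1.15 m → arm 1.15 m, τ = 402.2 × 1.15 = 462.5 N·m counterclockwise.
Net moment of existing loads = 405.5 N·m counterclockwise.
The box weighs 8.99 × 9.81 = 88.19 N and must supply an equal clockwise moment, so its lever arm about the pivot is 405.5 / 88.19 = 4.6 m.
That puts it at 2.3 + 4.6 = 6.9 m from the left end.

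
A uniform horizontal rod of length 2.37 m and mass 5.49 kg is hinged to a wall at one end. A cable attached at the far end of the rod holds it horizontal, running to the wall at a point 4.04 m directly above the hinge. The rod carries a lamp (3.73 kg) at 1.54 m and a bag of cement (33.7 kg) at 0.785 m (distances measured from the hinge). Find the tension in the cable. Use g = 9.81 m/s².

Taking torques about the hinge:
Beam weight: 5.49 × 9.81 = 53.86 N down at 1.185 m → arm 1.185 m, τ = 53.86 × 1.185 = 63.82 N·m clockwise.
Lamp: 3.73 × 9.81 = 36.59 N down at 1.54 m → arm 1.54 m, τ = 36.59 × 1.54 = 56.35 N·m clockwise.
Bag of cement: 33.7 × 9.81 = 330.6 N down at 0.785 m → arm 0.785 m, τ = 330.6 × 0.785 = 259.5 N·m clockwise.
Total clockwise load moment = 379.7 N·m.
The cable tension T acts at 2.37 m; only its component perpendicular to the rod, T sinθ, produces torque. sinθ = h/√(h²+d²) = 4.04/√(4.04²+2.37²) = 0.8625.
Balancing moments: T × 2.37 × 0.8625 = 379.7, giving T = 379.7 / 2.044 = 186 N.

T ≈ 186 N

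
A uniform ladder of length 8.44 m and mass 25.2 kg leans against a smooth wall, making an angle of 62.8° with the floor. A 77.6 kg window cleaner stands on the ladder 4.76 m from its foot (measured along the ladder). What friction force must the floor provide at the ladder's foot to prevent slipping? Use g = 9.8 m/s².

f ≈ 284 N

Taking torques about the foot of the ladder:
Ladder weight 25.2×9.8 = 247 N acts at 4.22 m along the ladder; its horizontal arm is 4.22·cos62.8° = 1.929 m → τ = 476.5 N·m clockwise.
Window cleaner: 77.6×9.8 = 760.5 N at 4.76 m → arm 2.176 m → τ = 1655 N·m clockwise.
Wall normal N acts horizontally at the top; its moment arm is the height L sinθ = 8.44·sin62.8° = 7.507 m, counterclockwise.
Στ = 0 ⇒ N × 7.507 = 2132 ⇒ N = 284 N.
ΣFx = 0: friction at the foot balances the wall's push, so f = N_wall = 284 N.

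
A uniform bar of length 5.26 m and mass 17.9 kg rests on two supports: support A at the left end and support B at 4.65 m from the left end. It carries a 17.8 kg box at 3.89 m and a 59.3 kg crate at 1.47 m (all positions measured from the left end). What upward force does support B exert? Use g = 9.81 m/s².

About support A:
Beam weight: 17.9 × 9.81 = 175.6 N down at 2.63 m → arm 2.63 m, τ = 175.6 × 2.63 = 461.8 N·m clockwise.
Box: 17.8 × 9.81 = 174.6 N down at 3.89 m → arm 3.89 m, τ = 174.6 × 3.89 = 679.2 N·m clockwise.
Crate: 59.3 × 9.81 = 581.7 N down at 1.47 m → arm 1.47 m, τ = 581.7 × 1.47 = 855.1 N·m clockwise.
Net load moment about support A = 1996 N·m clockwise.
Reaction R at support B is upward at 4.65 m, arm 4.65 m → moment R × 4.65 counterclockwise.
Balancing moments: R × 4.65 = 1996, giving R = 429 N.

R_B ≈ 429 N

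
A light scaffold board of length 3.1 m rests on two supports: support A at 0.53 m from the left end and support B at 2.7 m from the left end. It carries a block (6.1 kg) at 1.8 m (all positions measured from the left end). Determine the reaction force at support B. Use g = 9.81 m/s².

Sum moments about support A (its reaction then has zero moment arm).
Block: 6.1 × 9.81 = 59.84 N down at 1.8 m → arm 1.27 m, τ = 59.84 × 1.27 = 76 N·m clockwise.
Net load moment about support A = 76 N·m clockwise.
Reaction R at support B is upward at 2.7 m, arm 2.17 m → moment R × 2.17 counterclockwise.
For rotational equilibrium, R × 2.17 = 76, so R = 35 N.

R_B ≈ 35 N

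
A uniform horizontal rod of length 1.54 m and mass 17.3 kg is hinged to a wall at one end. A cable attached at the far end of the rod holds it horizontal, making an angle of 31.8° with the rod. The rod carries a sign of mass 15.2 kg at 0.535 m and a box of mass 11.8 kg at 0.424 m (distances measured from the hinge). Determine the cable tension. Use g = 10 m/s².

Take moments about the hinge.
Beam weight: 17.3 × 10 = 173 N down at 0.77 m → arm 0.77 m, τ = 173 × 0.77 = 133.2 N·m clockwise.
Sign: 15.2 × 10 = 152 N down at 0.535 m → arm 0.535 m, τ = 152 × 0.535 = 81.32 N·m clockwise.
Box: 11.8 × 10 = 118 N down at 0.424 m → arm 0.424 m, τ = 118 × 0.424 = 50.03 N·m clockwise.
Total clockwise load moment = 264.5 N·m.
The cable tension T acts at 1.54 m; only its component perpendicular to the rod, T sinθ, produces torque. sin 31.8° = 0.527.
For rotational equilibrium, T × 1.54 × 0.527 = 264.5, so T = 264.5 / 0.8116 = 326 N.

T ≈ 326 N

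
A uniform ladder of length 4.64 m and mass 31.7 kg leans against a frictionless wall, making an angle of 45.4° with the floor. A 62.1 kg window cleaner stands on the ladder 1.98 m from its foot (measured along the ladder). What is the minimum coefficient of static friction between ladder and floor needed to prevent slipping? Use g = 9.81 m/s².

Sum moments about the foot of the ladder (the floor normal and friction both act there and drop out).
Ladder weight 31.7×9.81 = 311 N acts at 2.32 m along the ladder; its horizontal arm is 2.32·cos45.4° = 1.629 m → τ = 506.6 N·m clockwise.
Window cleaner: 62.1×9.81 = 609.2 N at 1.98 m → arm 1.39 m → τ = 846.8 N·m clockwise.
Wall normal N acts horizontally at the top; its moment arm is the height L sinθ = 4.64·sin45.4° = 3.304 m, counterclockwise.
For rotational equilibrium, N × 3.304 = 1353, so N = 409.5 N.
ΣFx = 0 ⇒ f = N_wall = 409.5 N. ΣFy = 0 ⇒ N_floor = 920.2 N.
μ_min = f / N_floor = 409.5 / 920.2 = 0.445.

μ_min ≈ 0.445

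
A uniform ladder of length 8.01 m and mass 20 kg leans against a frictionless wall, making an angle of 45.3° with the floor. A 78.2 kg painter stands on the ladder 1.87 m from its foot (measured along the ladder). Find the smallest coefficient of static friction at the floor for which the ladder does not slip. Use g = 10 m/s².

μ_min ≈ 0.285

Sum moments about the foot of the ladder (the floor normal and friction both act there and drop out).
Ladder weight 20×10 = 200 N acts at 4.005 m along the ladder; its horizontal arm is 4.005·cos45.3° = 2.817 m → τ = 563.4 N·m clockwise.
Painter: 78.2×10 = 782 N at 1.87 m → arm 1.315 m → τ = 1028 N·m clockwise.
Wall normal N acts horizontally at the top; its moment arm is the height L sinθ = 8.01·sin45.3° = 5.694 m, counterclockwise.
Στ = 0 ⇒ N × 5.694 = 1591 ⇒ N = 279.4 N.
ΣFx = 0 ⇒ f = N_wall = 279.4 N. ΣFy = 0 ⇒ N_floor = 982 N.
μ_min = f / N_floor = 279.4 / 982 = 0.285.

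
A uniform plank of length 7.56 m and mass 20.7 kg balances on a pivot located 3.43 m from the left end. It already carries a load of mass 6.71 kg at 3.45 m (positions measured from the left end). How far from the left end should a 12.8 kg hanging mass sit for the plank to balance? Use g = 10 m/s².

x ≈ 2.85 m from the left end

Take moments about the pivot (at 3.43 m from the left end).
Beam weight: 20.7 × 10 = 207 N down at 3.78 m → arm 0.35 m, τ = 207 × 0.35 = 72.45 N·m clockwise.
Load: 6.71 × 10 = 67.1 N down at 3.45 m → arm 0.02 m, τ = 67.1 × 0.02 = 1.342 N·m clockwise.
Net moment of existing loads = 73.79 N·m clockwise.
The hanging mass weighs 12.8 × 10 = 128 N and must supply an equal counterclockwise moment, so its lever arm about the pivot is 73.79 / 128 = 0.576 m.
That puts it at 3.43 − 0.576 = 2.85 m from the left end.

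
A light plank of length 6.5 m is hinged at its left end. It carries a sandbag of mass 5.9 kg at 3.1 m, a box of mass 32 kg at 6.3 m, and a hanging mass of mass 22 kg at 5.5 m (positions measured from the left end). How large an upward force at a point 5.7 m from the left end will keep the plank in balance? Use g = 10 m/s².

About the left end:
Sandbag: 5.9 × 10 = 59 N down at 3.1 m → arm 3.1 m, τ = 59 × 3.1 = 182.9 N·m clockwise.
Box: 32 × 10 = 320 N down at 6.3 m → arm 6.3 m, τ = 320 × 6.3 = 2016 N·m clockwise.
Hanging mass: 22 × 10 = 220 N down at 5.5 m → arm 5.5 m, τ = 220 × 5.5 = 1210 N·m clockwise.
Net moment of the loads = 3409 N·m clockwise.
The upward force F acts at a point 5.7 m from the left end, arm 5.7 m, giving F × 5.7 counterclockwise.
Balancing moments: F × 5.7 = 3409, giving F = 3409 / 5.7 = 598 N.

F ≈ 598 N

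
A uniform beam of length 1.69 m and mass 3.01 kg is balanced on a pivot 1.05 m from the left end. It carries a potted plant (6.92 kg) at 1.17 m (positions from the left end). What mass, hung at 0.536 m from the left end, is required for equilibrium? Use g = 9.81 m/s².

About the pivot (at 1.05 m from the left end):
Beam weight: 3.01 × 9.81 = 29.53 N down at 0.845 m → arm 0.205 m, τ = 29.53 × 0.205 = 6.054 N·m counterclockwise.
Potted plant: 6.92 × 9.81 = 67.89 N down at 1.17 m → arm 0.12 m, τ = 67.89 × 0.12 = 8.147 N·m clockwise.
Net moment of known loads = 2.093 N·m clockwise.
An unknown mass m at 0.536 m has arm 0.514 m; its moment is m·g·0.514 counterclockwise.
Setting net torque to zero: m × 9.81 × 0.514 = 2.093 → m = 2.093 / (9.81 × 0.514) = 0.415 kg.

m ≈ 0.415 kg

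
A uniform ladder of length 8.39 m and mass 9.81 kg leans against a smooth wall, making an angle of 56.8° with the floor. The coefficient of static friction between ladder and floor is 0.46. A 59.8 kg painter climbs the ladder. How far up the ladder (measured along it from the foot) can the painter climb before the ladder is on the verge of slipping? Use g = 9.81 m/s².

d ≈ 6.18 m

Taking torques about the foot of the ladder:
Ladder weight 9.81×9.81 = 96.24 N acts at 4.195 m along the ladder; its horizontal arm is 4.195·cos56.8° = 2.297 m → τ = 221.1 N·m clockwise.
Painter weight 59.8×9.81 = 586.6 N at distance d → arm d·cos56.8° → τ = 586.6·d·0.5476 clockwise.
Wall normal N at the top has arm L sinθ = 7.02 m counterclockwise, so Στ = 0 gives N·7.02 = 221.1 + 321.2·d.
ΣFy = 0 ⇒ N_floor = 682.8 N, so the maximum friction is μ_s·N_floor = 0.46×682.8 = 314.1 N. ΣFx = 0 ⇒ N_wall = f, so at the slipping point N = 314.1 N.
Substituting: 314.1×7.02 = 221.1 + 321.2·d ⇒ d = (2205 − 221.1) / 321.2 = 6.18 m.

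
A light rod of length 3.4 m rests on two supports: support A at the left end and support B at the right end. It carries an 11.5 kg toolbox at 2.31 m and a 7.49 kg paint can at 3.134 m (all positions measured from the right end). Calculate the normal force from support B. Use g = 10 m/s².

Choose support A as the axis so its reaction then has zero moment arm.
Toolbox: 11.5 × 10 = 115 N down at 2.31 m → arm 1.09 m, τ = 115 × 1.09 = 125.4 N·m clockwise.
Paint can: 7.49 × 10 = 74.9 N down at 3.134 m → arm 0.266 m, τ = 74.9 × 0.266 = 19.92 N·m clockwise.
Net load moment about support A = 145.3 N·m clockwise.
Reaction R at support B is upward at 0 m, arm 3.4 m → moment R × 3.4 counterclockwise.
For rotational equilibrium, R × 3.4 = 145.3, so R = 42.7 N.

R_B ≈ 42.7 N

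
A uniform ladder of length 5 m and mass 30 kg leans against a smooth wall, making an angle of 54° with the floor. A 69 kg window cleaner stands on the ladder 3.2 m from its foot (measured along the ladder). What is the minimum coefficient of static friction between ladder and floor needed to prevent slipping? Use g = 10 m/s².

μ_min ≈ 0.434

Take moments about the foot of the ladder.
Ladder weight 30×10 = 300 N acts at 2.5 m along the ladder; its horizontal arm is 2.5·cos54° = 1.469 m → τ = 440.7 N·m clockwise.
Window cleaner: 69×10 = 690 N at 3.2 m → arm 1.881 m → τ = 1298 N·m clockwise.
Wall normal N acts horizontally at the top; its moment arm is the height L sinθ = 5·sin54° = 4.045 m, counterclockwise.
Στ = 0 ⇒ N × 4.045 = 1739 ⇒ N = 429.9 N.
ΣFx = 0 ⇒ f = N_wall = 429.9 N. ΣFy = 0 ⇒ N_floor = 990 N.
μ_min = f / N_floor = 429.9 / 990 = 0.434.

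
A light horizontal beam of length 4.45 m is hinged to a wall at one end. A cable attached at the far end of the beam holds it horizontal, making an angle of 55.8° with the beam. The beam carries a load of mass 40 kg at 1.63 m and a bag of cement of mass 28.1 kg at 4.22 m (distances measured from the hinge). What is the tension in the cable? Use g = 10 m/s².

T ≈ 499 N

Choose the hinge as the axis so the unknown hinge reaction has zero arm there.
Load: 40 × 10 = 400 N down at 1.63 m → arm 1.63 m, τ = 400 × 1.63 = 652 N·m clockwise.
Bag of cement: 28.1 × 10 = 281 N down at 4.22 m → arm 4.22 m, τ = 281 × 4.22 = 1186 N·m clockwise.
Total clockwise load moment = 1838 N·m.
The cable tension T acts at 4.45 m; only its component perpendicular to the beam, T sinθ, produces torque. sin 55.8° = 0.8271.
Στ = 0 ⇒ T × 4.45 × 0.8271 = 1838 ⇒ T = 1838 / 3.681 = 499 N.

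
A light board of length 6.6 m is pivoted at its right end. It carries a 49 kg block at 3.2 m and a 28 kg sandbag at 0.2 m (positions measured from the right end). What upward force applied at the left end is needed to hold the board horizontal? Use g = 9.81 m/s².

F ≈ 241 N

Taking torques about the right end:
Block: 49 × 9.81 = 480.7 N down at 3.2 m → arm 3.2 m, τ = 480.7 × 3.2 = 1538 N·m counterclockwise.
Sandbag: 28 × 9.81 = 274.7 N down at 0.2 m → arm 0.2 m, τ = 274.7 × 0.2 = 54.94 N·m counterclockwise.
Net moment of the loads = 1593 N·m counterclockwise.
The upward force F acts at the left end, arm 6.6 m, giving F × 6.6 clockwise.
Balancing moments: F × 6.6 = 1593, giving F = 1593 / 6.6 = 241 N.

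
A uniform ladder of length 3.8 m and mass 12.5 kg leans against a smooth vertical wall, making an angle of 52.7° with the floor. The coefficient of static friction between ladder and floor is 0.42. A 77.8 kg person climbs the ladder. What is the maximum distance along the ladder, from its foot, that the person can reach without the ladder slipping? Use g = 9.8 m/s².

d ≈ 2.13 m

Choose the foot of the ladder as the axis so the floor normal and friction both act there and drop out.
Ladder weight 12.5×9.8 = 122.5 N acts at 1.9 m along the ladder; its horizontal arm is 1.9·cos52.7° = 1.151 m → τ = 141 N·m clockwise.
Person weight 77.8×9.8 = 762.4 N at distance d → arm d·cos52.7° → τ = 762.4·d·0.606 clockwise.
Wall normal N at the top has arm L sinθ = 3.023 m counterclockwise, so Στ = 0 gives N·3.023 = 141 + 462·d.
ΣFy = 0 ⇒ N_floor = 884.9 N, so the maximum friction is μ_s·N_floor = 0.42×884.9 = 371.7 N. ΣFx = 0 ⇒ N_wall = f, so at the slipping point N = 371.7 N.
Substituting: 371.7×3.023 = 141 + 462·d ⇒ d = (1124 − 141) / 462 = 2.13 m.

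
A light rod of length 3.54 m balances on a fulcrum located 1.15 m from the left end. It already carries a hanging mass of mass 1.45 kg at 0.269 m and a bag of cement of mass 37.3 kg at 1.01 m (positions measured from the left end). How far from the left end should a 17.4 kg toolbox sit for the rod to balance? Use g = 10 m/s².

x ≈ 1.52 m from the left end

Taking torques about the fulcrum (at 1.15 m from the left end):
Hanging mass: 1.45 × 10 = 14.5 N down at 0.269 m → arm 0.881 m, τ = 14.5 × 0.881 = 12.77 N·m counterclockwise.
Bag of cement: 37.3 × 10 = 373 N down at 1.01 m → arm 0.14 m, τ = 373 × 0.14 = 52.22 N·m counterclockwise.
Net moment of existing loads = 64.99 N·m counterclockwise.
The toolbox weighs 17.4 × 10 = 174 N and must supply an equal clockwise moment, so its lever arm about the fulcrum is 64.99 / 174 = 0.374 m.
That puts it at 1.15 + 0.374 = 1.52 m from the left end.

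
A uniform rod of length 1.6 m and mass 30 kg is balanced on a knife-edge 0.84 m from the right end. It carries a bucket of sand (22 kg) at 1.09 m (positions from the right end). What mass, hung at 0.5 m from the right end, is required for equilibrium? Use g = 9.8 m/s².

Choose the knife-edge (at 0.84 m from the right end) as the axis so the support reaction has zero arm there.
Beam weight: 30 × 9.8 = 294 N down at 0.8 m → arm 0.04 m, τ = 294 × 0.04 = 11.76 N·m clockwise.
Bucket of sand: 22 × 9.8 = 215.6 N down at 1.09 m → arm 0.25 m, τ = 215.6 × 0.25 = 53.9 N·m counterclockwise.
Net moment of known loads = 42.14 N·m counterclockwise.
An unknown mass m at 0.5 m has arm 0.34 m; its moment is m·g·0.34 clockwise.
Στ = 0 ⇒ m × 9.8 × 0.34 = 42.14 ⇒ m = 42.14 / (9.8 × 0.34) = 12.6 kg.

m ≈ 12.6 kg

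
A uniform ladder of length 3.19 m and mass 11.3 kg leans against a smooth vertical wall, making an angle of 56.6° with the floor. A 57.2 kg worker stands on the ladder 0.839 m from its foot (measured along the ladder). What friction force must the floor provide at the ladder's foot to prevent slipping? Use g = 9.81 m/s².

f ≈ 134 N

Sum moments about the foot of the ladder (the floor normal and friction both act there and drop out).
Ladder weight 11.3×9.81 = 110.9 N acts at 1.595 m along the ladder; its horizontal arm is 1.595·cos56.6° = 0.878 m → τ = 97.37 N·m clockwise.
Worker: 57.2×9.81 = 561.1 N at 0.839 m → arm 0.4619 m → τ = 259.2 N·m clockwise.
Wall normal N acts horizontally at the top; its moment arm is the height L sinθ = 3.19·sin56.6° = 2.663 m, counterclockwise.
Στ = 0 ⇒ N × 2.663 = 356.6 ⇒ N = 134 N.
ΣFx = 0: friction at the foot balances the wall's push, so f = N_wall = 134 N.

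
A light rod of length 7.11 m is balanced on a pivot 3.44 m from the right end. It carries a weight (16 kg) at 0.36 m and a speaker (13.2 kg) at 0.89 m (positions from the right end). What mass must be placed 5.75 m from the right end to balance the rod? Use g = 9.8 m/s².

m ≈ 35.9 kg

Choose the pivot (at 3.44 m from the right end) as the axis so the support reaction has zero arm there.
Weight: 16 × 9.8 = 156.8 N down at 0.36 m → arm 3.08 m, τ = 156.8 × 3.08 = 482.9 N·m clockwise.
Speaker: 13.2 × 9.8 = 129.4 N down at 0.89 m → arm 2.55 m, τ = 129.4 × 2.55 = 330 N·m clockwise.
Net moment of known loads = 812.9 N·m clockwise.
An unknown mass m at 5.75 m has arm 2.31 m; its moment is m·g·2.31 counterclockwise.
Setting net torque to zero: m × 9.8 × 2.31 = 812.9 → m = 812.9 / (9.8 × 2.31) = 35.9 kg.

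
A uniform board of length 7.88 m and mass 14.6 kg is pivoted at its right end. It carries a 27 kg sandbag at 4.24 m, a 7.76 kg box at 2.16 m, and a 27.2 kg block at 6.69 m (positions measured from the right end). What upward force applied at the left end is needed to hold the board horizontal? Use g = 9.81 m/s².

Choose the right end as the axis so the unknown pivot reaction has zero arm there.
Beam weight: 14.6 × 9.81 = 143.2 N down at 3.94 m → arm 3.94 m, τ = 143.2 × 3.94 = 564.2 N·m counterclockwise.
Sandbag: 27 × 9.81 = 264.9 N down at 4.24 m → arm 4.24 m, τ = 264.9 × 4.24 = 1123 N·m counterclockwise.
Box: 7.76 × 9.81 = 76.13 N down at 2.16 m → arm 2.16 m, τ = 76.13 × 2.16 = 164.4 N·m counterclockwise.
Block: 27.2 × 9.81 = 266.8 N down at 6.69 m → arm 6.69 m, τ = 266.8 × 6.69 = 1785 N·m counterclockwise.
Net moment of the loads = 3637 N·m counterclockwise.
The upward force F acts at the left end, arm 7.88 m, giving F × 7.88 clockwise.
Setting net torque to zero: F × 7.88 = 3637 → F = 3637 / 7.88 = 462 N.

F ≈ 462 N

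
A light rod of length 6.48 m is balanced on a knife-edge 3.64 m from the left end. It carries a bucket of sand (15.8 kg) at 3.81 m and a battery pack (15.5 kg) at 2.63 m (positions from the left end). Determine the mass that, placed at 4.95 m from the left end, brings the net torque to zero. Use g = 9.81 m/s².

m ≈ 9.9 kg

Take moments about the knife-edge (at 3.64 m from the left end).
Bucket of sand: 15.8 × 9.81 = 155 N down at 3.81 m → arm 0.17 m, τ = 155 × 0.17 = 26.35 N·m clockwise.
Battery pack: 15.5 × 9.81 = 152.1 N down at 2.63 m → arm 1.01 m, τ = 152.1 × 1.01 = 153.6 N·m counterclockwise.
Net moment of known loads = 127.2 N·m counterclockwise.
An unknown mass m at 4.95 m has arm 1.31 m; its moment is m·g·1.31 clockwise.
Balancing moments: m × 9.81 × 1.31 = 127.2, giving m = 127.2 / (9.81 × 1.31) = 9.9 kg.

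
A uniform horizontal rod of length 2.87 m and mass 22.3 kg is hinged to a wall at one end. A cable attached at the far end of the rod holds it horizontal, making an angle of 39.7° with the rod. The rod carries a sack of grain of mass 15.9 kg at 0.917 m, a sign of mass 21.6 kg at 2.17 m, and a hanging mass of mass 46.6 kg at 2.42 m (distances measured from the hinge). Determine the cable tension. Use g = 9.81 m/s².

Choose the hinge as the axis so the unknown hinge reaction has zero arm there.
Beam weight: 22.3 × 9.81 = 218.8 N down at 1.435 m → arm 1.435 m, τ = 218.8 × 1.435 = 314 N·m clockwise.
Sack of grain: 15.9 × 9.81 = 156 N down at 0.917 m → arm 0.917 m, τ = 156 × 0.917 = 143.1 N·m clockwise.
Sign: 21.6 × 9.81 = 211.9 N down at 2.17 m → arm 2.17 m, τ = 211.9 × 2.17 = 459.8 N·m clockwise.
Hanging mass: 46.6 × 9.81 = 457.1 N down at 2.42 m → arm 2.42 m, τ = 457.1 × 2.42 = 1106 N·m clockwise.
Total clockwise load moment = 2023 N·m.
The cable tension T acts at 2.87 m; only its component perpendicular to the rod, T sinθ, produces torque. sin 39.7° = 0.6388.
Στ = 0 ⇒ T × 2.87 × 0.6388 = 2023 ⇒ T = 2023 / 1.833 = 1100 N.

T ≈ 1100 N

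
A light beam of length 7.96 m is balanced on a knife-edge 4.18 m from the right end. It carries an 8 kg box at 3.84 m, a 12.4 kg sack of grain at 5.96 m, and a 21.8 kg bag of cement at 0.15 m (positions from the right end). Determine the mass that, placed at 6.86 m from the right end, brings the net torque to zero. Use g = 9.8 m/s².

m ≈ 25.6 kg

Take moments about the knife-edge (at 4.18 m from the right end).
Box: 8 × 9.8 = 78.4 N down at 3.84 m → arm 0.34 m, τ = 78.4 × 0.34 = 26.66 N·m clockwise.
Sack of grain: 12.4 × 9.8 = 121.5 N down at 5.96 m → arm 1.78 m, τ = 121.5 × 1.78 = 216.3 N·m counterclockwise.
Bag of cement: 21.8 × 9.8 = 213.6 N down at 0.15 m → arm 4.03 m, τ = 213.6 × 4.03 = 860.8 N·m clockwise.
Net moment of known loads = 671.2 N·m clockwise.
An unknown mass m at 6.86 m has arm 2.68 m; its moment is m·g·2.68 counterclockwise.
Στ = 0 ⇒ m × 9.8 × 2.68 = 671.2 ⇒ m = 671.2 / (9.8 × 2.68) = 25.6 kg.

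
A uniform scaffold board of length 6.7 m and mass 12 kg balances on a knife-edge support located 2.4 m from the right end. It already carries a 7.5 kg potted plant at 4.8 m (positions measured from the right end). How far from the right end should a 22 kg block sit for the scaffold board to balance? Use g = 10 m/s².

Taking torques about the knife-edge support (at 2.4 m from the right end):
Beam weight: 12 × 10 = 120 N down at 3.35 m → arm 0.95 m, τ = 120 × 0.95 = 114 N·m counterclockwise.
Potted plant: 7.5 × 10 = 75 N down at 4.8 m → arm 2.4 m, τ = 75 × 2.4 = 180 N·m counterclockwise.
Net moment of existing loads = 294 N·m counterclockwise.
The block weighs 22 × 10 = 220 N and must supply an equal clockwise moment, so its lever arm about the knife-edge support is 294 / 220 = 1.34 m.
That puts it at 2.4 − 1.34 = 1.06 m from the right end.

x ≈ 1.06 m from the right end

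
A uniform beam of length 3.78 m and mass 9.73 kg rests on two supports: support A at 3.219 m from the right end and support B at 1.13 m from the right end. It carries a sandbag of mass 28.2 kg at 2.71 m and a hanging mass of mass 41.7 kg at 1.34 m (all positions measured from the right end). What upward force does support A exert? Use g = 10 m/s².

Sum moments about support B (its reaction then has zero moment arm).
Beam weight: 9.73 × 10 = 97.3 N down at 1.89 m → arm 0.76 m, τ = 97.3 × 0.76 = 73.95 N·m counterclockwise.
Sandbag: 28.2 × 10 = 282 N down at 2.71 m → arm 1.58 m, τ = 282 × 1.58 = 445.6 N·m counterclockwise.
Hanging mass: 41.7 × 10 = 417 N down at 1.34 m → arm 0.21 m, τ = 417 × 0.21 = 87.57 N·m counterclockwise.
Net load moment about support B = 607.1 N·m counterclockwise.
Reaction R at support A is upward at 3.219 m, arm 2.089 m → moment R × 2.089 clockwise.
Στ = 0 ⇒ R × 2.089 = 607.1 ⇒ R = 291 N.

R_A ≈ 291 N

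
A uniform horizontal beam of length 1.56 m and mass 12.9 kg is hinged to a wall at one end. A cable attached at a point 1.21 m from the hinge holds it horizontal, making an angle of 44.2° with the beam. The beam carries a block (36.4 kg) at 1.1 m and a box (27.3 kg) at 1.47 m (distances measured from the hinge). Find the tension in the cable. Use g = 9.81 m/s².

Take moments about the hinge.
Beam weight: 12.9 × 9.81 = 126.5 N down at 0.78 m → arm 0.78 m, τ = 126.5 × 0.78 = 98.67 N·m clockwise.
Block: 36.4 × 9.81 = 357.1 N down at 1.1 m → arm 1.1 m, τ = 357.1 × 1.1 = 392.8 N·m clockwise.
Box: 27.3 × 9.81 = 267.8 N down at 1.47 m → arm 1.47 m, τ = 267.8 × 1.47 = 393.7 N·m clockwise.
Total clockwise load moment = 885.2 N·m.
The cable tension T acts at 1.21 m; only its component perpendicular to the beam, T sinθ, produces torque. sin 44.2° = 0.6972.
Balancing moments: T × 1.21 × 0.6972 = 885.2, giving T = 885.2 / 0.8436 = 1050 N.

T ≈ 1050 N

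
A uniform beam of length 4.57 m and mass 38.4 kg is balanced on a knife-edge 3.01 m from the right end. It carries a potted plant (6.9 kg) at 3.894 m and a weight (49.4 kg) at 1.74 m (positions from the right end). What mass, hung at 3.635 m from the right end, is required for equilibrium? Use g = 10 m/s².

Choose the knife-edge (at 3.01 m from the right end) as the axis so the support reaction has zero arm there.
Beam weight: 38.4 × 10 = 384 N down at 2.285 m → arm 0.725 m, τ = 384 × 0.725 = 278.4 N·m clockwise.
Potted plant: 6.9 × 10 = 69 N down at 3.894 m → arm 0.884 m, τ = 69 × 0.884 = 61 N·m counterclockwise.
Weight: 49.4 × 10 = 494 N down at 1.74 m → arm 1.27 m, τ = 494 × 1.27 = 627.4 N·m clockwise.
Net moment of known loads = 844.8 N·m clockwise.
An unknown mass m at 3.635 m has arm 0.625 m; its moment is m·g·0.625 counterclockwise.
Setting net torque to zero: m × 10 × 0.625 = 844.8 → m = 844.8 / (10 × 0.625) = 135 kg.

m ≈ 135 kg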